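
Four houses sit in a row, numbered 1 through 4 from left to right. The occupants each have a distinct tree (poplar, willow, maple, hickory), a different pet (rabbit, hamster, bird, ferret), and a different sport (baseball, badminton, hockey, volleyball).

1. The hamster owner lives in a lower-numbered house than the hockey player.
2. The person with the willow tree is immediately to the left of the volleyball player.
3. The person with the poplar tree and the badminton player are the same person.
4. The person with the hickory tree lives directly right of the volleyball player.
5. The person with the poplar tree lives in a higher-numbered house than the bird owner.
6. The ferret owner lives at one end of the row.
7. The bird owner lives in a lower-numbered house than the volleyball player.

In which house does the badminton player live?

4

House 1 sport: only baseball fits.
The person with the hickory tree is narrowed to house 3 or 4; consider each.
Placing it in house 4 leads to a contradiction, so it's in house 3.
By clue 4, the volleyball player is in house 2.
The bird owner is in house 1 (clue 7).
That leaves ferret as the pet for house 4.
The person with the willow tree is in house 1 (clue 2).
By clue 3, the person with the poplar tree is in house 4.
Clue 3: the badminton player is in house 4.
House 2's tree must be maple (nothing else left).
House 3's sport must be hockey (nothing else left).
The hamster owner is in house 2 (clue 1).
House 3's pet must be rabbit (nothing else left).
So: house 1 = willow/bird/baseball, house 2 = maple/hamster/volleyball, house 3 = hickory/rabbit/hockey, house 4 = poplar/ferret/badminton.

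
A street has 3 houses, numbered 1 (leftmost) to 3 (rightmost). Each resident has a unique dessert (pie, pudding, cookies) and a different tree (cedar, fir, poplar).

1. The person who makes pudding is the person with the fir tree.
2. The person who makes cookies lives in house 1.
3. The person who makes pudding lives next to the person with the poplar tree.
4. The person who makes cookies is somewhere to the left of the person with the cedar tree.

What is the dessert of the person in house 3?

pie

By clue 2, the person who makes cookies is in house 1.
The only tree still possible for house 1 is poplar.
The person who makes pudding is in house 2 (clue 3).
House 3 dessert: only pie fits.
From clue 1, the person with the fir tree must be in house 2.
House 3 tree: only cedar fits.
So: house 1 = cookies/poplar, house 2 = pudding/fir, house 3 = pie/cedar.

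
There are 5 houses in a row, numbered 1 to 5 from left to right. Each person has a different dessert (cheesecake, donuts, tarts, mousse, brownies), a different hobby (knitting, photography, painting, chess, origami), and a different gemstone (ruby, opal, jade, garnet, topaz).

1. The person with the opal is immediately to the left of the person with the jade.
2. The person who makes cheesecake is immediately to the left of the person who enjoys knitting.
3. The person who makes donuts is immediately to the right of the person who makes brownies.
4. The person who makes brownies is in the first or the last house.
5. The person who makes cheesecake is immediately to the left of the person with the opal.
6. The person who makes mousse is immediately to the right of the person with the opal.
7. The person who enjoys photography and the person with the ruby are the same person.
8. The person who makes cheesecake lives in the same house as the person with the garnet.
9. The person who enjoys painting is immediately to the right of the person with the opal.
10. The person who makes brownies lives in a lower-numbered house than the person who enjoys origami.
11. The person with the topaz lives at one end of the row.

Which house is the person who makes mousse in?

Clue 4: the person who makes brownies is in house 1.
From clue 3, the person who makes donuts must be in house 2.
From clue 2, the person who enjoys knitting must be in house 4.
Clue 5 places the person with the opal in house 4.
From clue 6, the person who makes mousse must be in house 5.
From clue 8, the person with the garnet must be in house 3.
Clue 9: the person who enjoys painting is in house 5.
So house 3 gets cheesecake for dessert.
House 4's dessert must be tarts (nothing else left).
That leaves topaz as the gemstone for house 1.
The only gemstone still possible for house 2 is ruby.
House 5's gemstone must be jade (nothing else left).
Clue 7 places the person who enjoys photography in house 2.
House 1 hobby: only chess fits.
The only hobby still possible for house 3 is origami.
So: house 1 = brownies/chess/topaz, house 2 = donuts/photography/ruby, house 3 = cheesecake/origami/garnet, house 4 = tarts/knitting/opal, house 5 = mousse/painting/jade.

5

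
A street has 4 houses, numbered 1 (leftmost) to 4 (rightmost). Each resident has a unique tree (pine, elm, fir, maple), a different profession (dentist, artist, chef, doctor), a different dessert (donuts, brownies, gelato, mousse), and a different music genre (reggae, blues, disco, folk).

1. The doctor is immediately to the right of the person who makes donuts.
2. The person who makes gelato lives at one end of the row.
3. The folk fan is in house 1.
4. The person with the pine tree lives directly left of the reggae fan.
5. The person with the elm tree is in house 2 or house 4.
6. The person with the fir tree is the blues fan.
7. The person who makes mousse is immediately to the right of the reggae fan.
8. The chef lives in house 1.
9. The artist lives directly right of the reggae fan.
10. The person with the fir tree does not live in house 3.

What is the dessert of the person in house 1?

donuts

Clue 3: the folk fan is in house 1.
By clue 8, the chef is in house 1.
House 3 tree: only maple fits.
House 1 tree: only pine fits.
From clue 4, the reggae fan must be in house 2.
Clue 7: the person who makes mousse is in house 3.
The artist is in house 3 (clue 9).
That leaves disco as the music genre for house 3.
That leaves blues as the music genre for house 4.
By clue 1, the doctor is in house 2.
By clue 1, the person who makes donuts is in house 1.
Clue 6: the person with the fir tree is in house 4.
The only tree still possible for house 2 is elm.
So house 4 gets dentist for profession.
The only dessert still possible for house 2 is brownies.
So house 4 gets gelato for dessert.
So: house 1 = pine/chef/donuts/folk, house 2 = elm/doctor/brownies/reggae, house 3 = maple/artist/mousse/disco, house 4 = fir/dentist/gelato/blues.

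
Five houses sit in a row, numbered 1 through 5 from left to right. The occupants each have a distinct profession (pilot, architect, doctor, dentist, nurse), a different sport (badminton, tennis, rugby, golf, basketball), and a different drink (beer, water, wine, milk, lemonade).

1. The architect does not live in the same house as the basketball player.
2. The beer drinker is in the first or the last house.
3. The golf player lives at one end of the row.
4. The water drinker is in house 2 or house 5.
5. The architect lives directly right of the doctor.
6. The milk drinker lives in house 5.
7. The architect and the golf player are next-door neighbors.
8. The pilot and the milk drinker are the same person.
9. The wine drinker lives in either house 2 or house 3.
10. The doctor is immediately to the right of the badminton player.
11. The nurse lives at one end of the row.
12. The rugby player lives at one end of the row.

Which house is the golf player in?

5

From clue 6, the milk drinker must be in house 5.
The pilot is in house 5 (clue 8).
That leaves nurse as the profession for house 1.
House 4's drink must be lemonade (nothing else left).
From clue 5, the architect must be in house 4.
Clue 5: the doctor is in house 3.
Clue 7: the golf player is in house 5.
By clue 10, the badminton player is in house 2.
The only profession still possible for house 2 is dentist.
So house 1 gets beer for drink.
House 2's drink must be water (nothing else left).
House 3 drink: only wine fits.
The only sport still possible for house 1 is rugby.
So house 3 gets basketball for sport.
That leaves tennis as the sport for house 4.
So: house 1 = nurse/rugby/beer, house 2 = dentist/badminton/water, house 3 = doctor/basketball/wine, house 4 = architect/tennis/lemonade, house 5 = pilot/golf/milk.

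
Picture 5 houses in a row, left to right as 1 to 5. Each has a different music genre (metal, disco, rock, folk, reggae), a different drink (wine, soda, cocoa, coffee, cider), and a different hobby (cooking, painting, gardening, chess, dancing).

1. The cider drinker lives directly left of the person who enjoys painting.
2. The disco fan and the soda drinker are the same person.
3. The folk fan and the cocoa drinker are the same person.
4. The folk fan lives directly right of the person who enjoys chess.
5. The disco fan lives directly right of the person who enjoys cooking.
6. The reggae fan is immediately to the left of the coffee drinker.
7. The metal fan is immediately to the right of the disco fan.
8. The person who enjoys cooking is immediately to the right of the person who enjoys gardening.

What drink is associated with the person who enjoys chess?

The disco fan is narrowed to house 3 or 4; consider each.
Placing it in house 4 leads to a contradiction, so it's in house 3.
From clue 2, the soda drinker must be in house 3.
Clue 5: the person who enjoys cooking is in house 2.
The metal fan is in house 4 (clue 7).
From clue 8, the person who enjoys gardening must be in house 1.
Clue 4 places the folk fan in house 5.
By clue 4, the person who enjoys chess is in house 4.
Clue 6 places the reggae fan in house 1.
Clue 6 places the coffee drinker in house 2.
The only music genre still possible for house 2 is rock.
That leaves wine as the drink for house 1.
That leaves cider as the drink for house 4.
The only drink still possible for house 5 is cocoa.
From clue 1, the person who enjoys painting must be in house 5.
The only hobby still possible for house 3 is dancing.
So: house 1 = reggae/wine/gardening, house 2 = rock/coffee/cooking, house 3 = disco/soda/dancing, house 4 = metal/cider/chess, house 5 = folk/cocoa/painting.

cider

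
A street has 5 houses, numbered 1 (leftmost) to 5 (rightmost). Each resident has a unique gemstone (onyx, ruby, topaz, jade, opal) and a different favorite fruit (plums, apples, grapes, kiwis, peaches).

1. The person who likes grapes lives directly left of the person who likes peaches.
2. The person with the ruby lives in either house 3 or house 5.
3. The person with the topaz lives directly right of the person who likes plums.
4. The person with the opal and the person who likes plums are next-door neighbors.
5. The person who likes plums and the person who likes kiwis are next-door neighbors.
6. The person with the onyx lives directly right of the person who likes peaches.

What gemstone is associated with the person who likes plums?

The person with the ruby is narrowed to house 3 or 5; consider each.
Placing it in house 3 leads to a contradiction, so it's in house 5.
House 5's favorite fruit must be apples (nothing else left).
House 4 favorite fruit: only kiwis fits.
The person who likes plums is in house 3 (clue 5).
House 1 favorite fruit: only grapes fits.
So house 2 gets peaches for favorite fruit.
Clue 3: the person with the topaz is in house 4.
By clue 6, the person with the onyx is in house 3.
So house 1 gets jade for gemstone.
So house 2 gets opal for gemstone.
So: house 1 = jade/grapes, house 2 = opal/peaches, house 3 = onyx/plums, house 4 = topaz/kiwis, house 5 = ruby/apples.

onyx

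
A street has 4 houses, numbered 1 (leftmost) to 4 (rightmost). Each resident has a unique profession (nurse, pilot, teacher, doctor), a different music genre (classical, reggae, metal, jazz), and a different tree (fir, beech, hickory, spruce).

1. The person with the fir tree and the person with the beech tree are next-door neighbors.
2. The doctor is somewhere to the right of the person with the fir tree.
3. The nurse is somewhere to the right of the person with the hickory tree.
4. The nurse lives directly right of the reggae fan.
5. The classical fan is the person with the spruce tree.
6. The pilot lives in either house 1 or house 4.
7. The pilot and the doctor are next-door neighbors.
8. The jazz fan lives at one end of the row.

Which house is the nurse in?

4

That leaves spruce as the tree for house 4.
By clue 5, the classical fan is in house 4.
House 1's music genre must be jazz (nothing else left).
The doctor is narrowed to house 2 or 3; consider each.
Placing it in house 3 leads to a contradiction, so it's in house 2.
From clue 2, the person with the fir tree must be in house 1.
The pilot is in house 1 (clue 7).
Clue 1 places the person with the beech tree in house 2.
That leaves hickory as the tree for house 3.
By clue 3, the nurse is in house 4.
From clue 4, the reggae fan must be in house 3.
House 3's profession must be teacher (nothing else left).
House 2 music genre: only metal fits.
So: house 1 = pilot/jazz/fir, house 2 = doctor/metal/beech, house 3 = teacher/reggae/hickory, house 4 = nurse/classical/spruce.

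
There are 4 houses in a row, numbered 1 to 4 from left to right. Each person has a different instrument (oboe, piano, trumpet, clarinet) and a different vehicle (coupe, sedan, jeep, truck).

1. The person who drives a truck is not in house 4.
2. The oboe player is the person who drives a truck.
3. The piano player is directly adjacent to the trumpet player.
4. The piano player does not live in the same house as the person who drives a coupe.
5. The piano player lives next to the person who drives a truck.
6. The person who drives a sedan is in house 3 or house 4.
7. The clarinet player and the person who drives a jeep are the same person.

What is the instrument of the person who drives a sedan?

The person who drives a sedan is narrowed to house 3 or 4; consider each.
Placing it in house 4 leads to a contradiction, so it's in house 3.
The oboe player is narrowed to house 1 or 2; consider each.
Placing it in house 1 leads to a contradiction, so it's in house 2.
Clue 2 places the person who drives a truck in house 2.
Clue 3: the piano player is in house 3.
The trumpet player is in house 4 (clue 3).
House 1's instrument must be clarinet (nothing else left).
Clue 7 places the person who drives a jeep in house 1.
The only vehicle still possible for house 4 is coupe.
So: house 1 = clarinet/jeep, house 2 = oboe/truck, house 3 = piano/sedan, house 4 = trumpet/coupe.

piano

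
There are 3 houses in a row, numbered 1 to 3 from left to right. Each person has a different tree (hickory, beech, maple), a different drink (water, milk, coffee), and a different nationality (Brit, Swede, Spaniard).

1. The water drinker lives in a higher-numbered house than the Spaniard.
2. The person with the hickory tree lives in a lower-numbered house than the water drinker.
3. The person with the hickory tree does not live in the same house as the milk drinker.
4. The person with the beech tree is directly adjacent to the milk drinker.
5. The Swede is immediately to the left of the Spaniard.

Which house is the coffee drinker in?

By clue 5, the Swede is in house 1.
The Spaniard is in house 2 (clue 5).
House 3's nationality must be Brit (nothing else left).
By clue 1, the water drinker is in house 3.
The person with the hickory tree is narrowed to house 1 or 2; consider each.
Placing it in house 2 leads to a contradiction, so it's in house 1.
Clue 3 places the milk drinker in house 2.
The only tree still possible for house 2 is maple.
That leaves beech as the tree for house 3.
That leaves coffee as the drink for house 1.
So: house 1 = hickory/coffee/Swede, house 2 = maple/milk/Spaniard, house 3 = beech/water/Brit.

1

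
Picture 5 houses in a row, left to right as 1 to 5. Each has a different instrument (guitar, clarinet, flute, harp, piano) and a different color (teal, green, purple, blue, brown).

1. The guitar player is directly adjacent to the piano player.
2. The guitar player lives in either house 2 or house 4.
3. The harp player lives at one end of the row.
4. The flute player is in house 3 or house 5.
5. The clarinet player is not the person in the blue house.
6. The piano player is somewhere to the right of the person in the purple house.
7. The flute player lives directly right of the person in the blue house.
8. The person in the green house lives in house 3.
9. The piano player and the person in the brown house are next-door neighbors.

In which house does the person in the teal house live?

5

By clue 8, the person in the green house is in house 3.
The only color still possible for house 5 is teal.
The only color still possible for house 1 is purple.
The flute player is narrowed to house 3 or 5; consider each.
Placing it in house 3 leads to a contradiction, so it's in house 5.
By clue 7, the person in the blue house is in house 4.
House 1's instrument must be harp (nothing else left).
House 3's instrument must be piano (nothing else left).
House 2 color: only brown fits.
By clue 5, the clarinet player is in house 2.
House 4's instrument must be guitar (nothing else left).
So: house 1 = harp/purple, house 2 = clarinet/brown, house 3 = piano/green, house 4 = guitar/blue, house 5 = flute/teal.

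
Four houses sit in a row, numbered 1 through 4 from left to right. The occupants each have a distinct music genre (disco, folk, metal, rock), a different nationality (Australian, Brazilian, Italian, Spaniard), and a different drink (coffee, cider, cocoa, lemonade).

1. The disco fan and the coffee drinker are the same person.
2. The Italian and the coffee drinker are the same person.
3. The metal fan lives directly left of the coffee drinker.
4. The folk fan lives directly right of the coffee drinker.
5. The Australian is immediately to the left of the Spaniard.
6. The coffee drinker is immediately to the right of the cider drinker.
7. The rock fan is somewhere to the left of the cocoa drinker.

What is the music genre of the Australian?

rock

So house 4 gets folk for music genre.
Clue 4 places the coffee drinker in house 3.
Clue 6 places the cider drinker in house 2.
So house 1 gets lemonade for drink.
House 4's drink must be cocoa (nothing else left).
By clue 1, the disco fan is in house 3.
The Italian is in house 3 (clue 2).
From clue 3, the metal fan must be in house 2.
So house 1 gets rock for music genre.
By clue 5, the Australian is in house 1.
Clue 5 places the Spaniard in house 2.
The only nationality still possible for house 4 is Brazilian.
So: house 1 = rock/Australian/lemonade, house 2 = metal/Spaniard/cider, house 3 = disco/Italian/coffee, house 4 = folk/Brazilian/cocoa.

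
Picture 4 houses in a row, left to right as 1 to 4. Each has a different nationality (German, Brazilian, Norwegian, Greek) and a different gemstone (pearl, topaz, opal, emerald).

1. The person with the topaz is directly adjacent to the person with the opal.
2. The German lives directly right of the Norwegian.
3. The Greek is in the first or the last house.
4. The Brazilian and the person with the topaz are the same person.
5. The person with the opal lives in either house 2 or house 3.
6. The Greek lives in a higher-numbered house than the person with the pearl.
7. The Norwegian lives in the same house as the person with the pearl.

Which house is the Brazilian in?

From clue 6, the Greek must be in house 4.
House 4's gemstone must be emerald (nothing else left).
The German is narrowed to house 2 or 3; consider each.
Placing it in house 3 leads to a contradiction, so it's in house 2.
The Norwegian is in house 1 (clue 2).
The person with the pearl is in house 1 (clue 7).
House 3's nationality must be Brazilian (nothing else left).
The person with the topaz is in house 3 (clue 4).
House 2 gemstone: only opal fits.
So: house 1 = Norwegian/pearl, house 2 = German/opal, house 3 = Brazilian/topaz, house 4 = Greek/emerald.

3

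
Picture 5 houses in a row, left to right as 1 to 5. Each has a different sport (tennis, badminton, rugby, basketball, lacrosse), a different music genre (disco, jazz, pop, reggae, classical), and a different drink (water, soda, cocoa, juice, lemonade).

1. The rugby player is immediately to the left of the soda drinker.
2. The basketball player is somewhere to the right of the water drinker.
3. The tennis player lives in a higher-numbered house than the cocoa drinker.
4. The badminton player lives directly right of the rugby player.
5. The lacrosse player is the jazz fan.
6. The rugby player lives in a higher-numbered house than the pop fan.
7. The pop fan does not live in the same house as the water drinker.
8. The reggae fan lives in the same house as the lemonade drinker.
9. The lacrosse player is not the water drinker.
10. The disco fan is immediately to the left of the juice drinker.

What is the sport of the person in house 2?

That leaves lacrosse as the sport for house 1.
Clue 5 places the jazz fan in house 1.
House 2 sport: only tennis fits.
House 1's drink must be cocoa (nothing else left).
The badminton player is narrowed to house 4 or 5; consider each.
Placing it in house 4 leads to a contradiction, so it's in house 5.
By clue 4, the rugby player is in house 4.
The only sport still possible for house 3 is basketball.
From clue 1, the soda drinker must be in house 5.
Clue 2: the water drinker is in house 2.
From clue 7, the pop fan must be in house 3.
Clue 8 places the reggae fan in house 4.
From clue 8, the lemonade drinker must be in house 4.
Clue 10: the disco fan is in house 2.
By clue 10, the juice drinker is in house 3.
So house 5 gets classical for music genre.
So: house 1 = lacrosse/jazz/cocoa, house 2 = tennis/disco/water, house 3 = basketball/pop/juice, house 4 = rugby/reggae/lemonade, house 5 = badminton/classical/soda.

tennis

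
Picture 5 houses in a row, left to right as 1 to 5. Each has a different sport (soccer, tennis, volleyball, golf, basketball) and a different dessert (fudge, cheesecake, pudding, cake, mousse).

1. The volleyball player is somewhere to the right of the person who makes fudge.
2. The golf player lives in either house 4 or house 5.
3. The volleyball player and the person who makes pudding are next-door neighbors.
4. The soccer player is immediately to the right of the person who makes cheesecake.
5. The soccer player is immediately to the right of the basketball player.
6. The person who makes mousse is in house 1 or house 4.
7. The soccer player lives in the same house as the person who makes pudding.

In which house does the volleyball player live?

The golf player is narrowed to house 4 or 5; consider each.
Placing it in house 4 leads to a contradiction, so it's in house 5.
That leaves cake as the dessert for house 5.
The person who makes mousse is narrowed to house 1 or 4; consider each.
Placing it in house 1 leads to a contradiction, so it's in house 4.
The basketball player is narrowed to house 1 or 2; consider each.
Placing it in house 1 leads to a contradiction, so it's in house 2.
By clue 5, the soccer player is in house 3.
Clue 7: the person who makes pudding is in house 3.
That leaves tennis as the sport for house 1.
That leaves volleyball as the sport for house 4.
The person who makes cheesecake is in house 2 (clue 4).
House 1 dessert: only fudge fits.
So: house 1 = tennis/fudge, house 2 = basketball/cheesecake, house 3 = soccer/pudding, house 4 = volleyball/mousse, house 5 = golf/cake.

4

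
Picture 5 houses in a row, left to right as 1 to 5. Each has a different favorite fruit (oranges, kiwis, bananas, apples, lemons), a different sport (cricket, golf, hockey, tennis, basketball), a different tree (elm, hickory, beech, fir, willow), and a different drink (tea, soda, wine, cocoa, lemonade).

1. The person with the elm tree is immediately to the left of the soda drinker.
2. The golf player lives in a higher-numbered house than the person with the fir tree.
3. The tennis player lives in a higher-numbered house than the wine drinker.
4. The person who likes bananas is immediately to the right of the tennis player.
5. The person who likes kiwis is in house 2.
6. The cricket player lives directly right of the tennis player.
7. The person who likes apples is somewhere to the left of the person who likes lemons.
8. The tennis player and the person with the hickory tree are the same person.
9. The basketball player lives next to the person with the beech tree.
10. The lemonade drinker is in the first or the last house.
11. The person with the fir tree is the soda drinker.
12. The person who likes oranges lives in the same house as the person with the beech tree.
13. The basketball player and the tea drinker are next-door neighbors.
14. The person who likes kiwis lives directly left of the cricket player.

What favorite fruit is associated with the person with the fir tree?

Clue 5: the person who likes kiwis is in house 2.
From clue 14, the cricket player must be in house 3.
By clue 6, the tennis player is in house 2.
The person with the hickory tree is in house 2 (clue 8).
By clue 3, the wine drinker is in house 1.
From clue 4, the person who likes bananas must be in house 3.
By clue 11, the person with the fir tree is in house 4.
The soda drinker is in house 4 (clue 11).
That leaves apples as the favorite fruit for house 1.
That leaves hockey as the sport for house 1.
So house 2 gets cocoa for drink.
That leaves tea as the drink for house 3.
The only drink still possible for house 5 is lemonade.
Clue 1: the person with the elm tree is in house 3.
Clue 2: the golf player is in house 5.
By clue 9, the basketball player is in house 4.
Clue 12 places the person who likes oranges in house 5.
Clue 12: the person with the beech tree is in house 5.
House 4 favorite fruit: only lemons fits.
House 1's tree must be willow (nothing else left).
So: house 1 = apples/hockey/willow/wine, house 2 = kiwis/tennis/hickory/cocoa, house 3 = bananas/cricket/elm/tea, house 4 = lemons/basketball/fir/soda, house 5 = oranges/golf/beech/lemonade.

lemons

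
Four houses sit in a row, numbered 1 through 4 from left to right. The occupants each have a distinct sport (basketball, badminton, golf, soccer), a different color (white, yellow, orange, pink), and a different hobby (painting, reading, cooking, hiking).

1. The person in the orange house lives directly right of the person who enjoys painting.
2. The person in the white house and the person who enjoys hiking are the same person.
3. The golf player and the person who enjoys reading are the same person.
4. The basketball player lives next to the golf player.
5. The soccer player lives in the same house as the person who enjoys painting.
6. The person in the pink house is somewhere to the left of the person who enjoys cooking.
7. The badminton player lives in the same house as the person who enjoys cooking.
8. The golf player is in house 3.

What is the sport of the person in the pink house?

Clue 8 places the golf player in house 3.
Clue 3: the person who enjoys reading is in house 3.
House 1's sport must be soccer (nothing else left).
By clue 5, the person who enjoys painting is in house 1.
Clue 1: the person in the orange house is in house 2.
Clue 2: the person who enjoys hiking is in house 4.
The only color still possible for house 4 is white.
House 2's hobby must be cooking (nothing else left).
By clue 6, the person in the pink house is in house 1.
The badminton player is in house 2 (clue 7).
That leaves basketball as the sport for house 4.
That leaves yellow as the color for house 3.
So: house 1 = soccer/pink/painting, house 2 = badminton/orange/cooking, house 3 = golf/yellow/reading, house 4 = basketball/white/hiking.

soccer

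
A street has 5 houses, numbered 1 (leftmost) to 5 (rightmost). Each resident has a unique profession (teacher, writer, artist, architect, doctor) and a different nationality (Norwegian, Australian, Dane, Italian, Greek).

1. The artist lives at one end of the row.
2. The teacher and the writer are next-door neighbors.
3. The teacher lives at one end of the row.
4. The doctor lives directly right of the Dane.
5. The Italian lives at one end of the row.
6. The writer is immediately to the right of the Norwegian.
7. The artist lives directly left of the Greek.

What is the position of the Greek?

2

The artist is in house 1 (clue 7).
Clue 7: the Greek is in house 2.
The writer is in house 4 (clue 2).
Clue 6 places the Norwegian in house 3.
House 2 profession: only doctor fits.
House 3 profession: only architect fits.
House 5 profession: only teacher fits.
By clue 4, the Dane is in house 1.
That leaves Australian as the nationality for house 4.
That leaves Italian as the nationality for house 5.
So: house 1 = artist/Dane, house 2 = doctor/Greek, house 3 = architect/Norwegian, house 4 = writer/Australian, house 5 = teacher/Italian.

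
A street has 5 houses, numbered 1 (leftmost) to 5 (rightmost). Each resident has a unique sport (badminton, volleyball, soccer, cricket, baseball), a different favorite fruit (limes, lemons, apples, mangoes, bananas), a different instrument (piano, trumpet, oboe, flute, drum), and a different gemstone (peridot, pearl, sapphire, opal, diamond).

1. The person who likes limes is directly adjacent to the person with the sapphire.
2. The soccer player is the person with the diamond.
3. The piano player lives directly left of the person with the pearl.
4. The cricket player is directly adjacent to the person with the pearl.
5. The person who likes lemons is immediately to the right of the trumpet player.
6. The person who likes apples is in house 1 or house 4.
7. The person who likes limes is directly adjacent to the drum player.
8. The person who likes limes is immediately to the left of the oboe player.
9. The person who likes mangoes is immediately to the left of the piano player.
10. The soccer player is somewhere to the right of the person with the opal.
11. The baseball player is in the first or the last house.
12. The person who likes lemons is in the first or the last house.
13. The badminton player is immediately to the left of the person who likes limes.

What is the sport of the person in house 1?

badminton

Clue 12 places the person who likes lemons in house 5.
Clue 5 places the trumpet player in house 4.
That leaves bananas as the favorite fruit for house 3.
The badminton player is narrowed to house 1 or 3; consider each.
Placing it in house 3 leads to a contradiction, so it's in house 1.
The person who likes limes is in house 2 (clue 13).
House 5's sport must be baseball (nothing else left).
House 1's favorite fruit must be mangoes (nothing else left).
House 4's favorite fruit must be apples (nothing else left).
By clue 8, the oboe player is in house 3.
The piano player is in house 2 (clue 9).
That leaves drum as the instrument for house 1.
House 5's instrument must be flute (nothing else left).
That leaves peridot as the gemstone for house 5.
From clue 3, the person with the pearl must be in house 3.
House 1's gemstone must be sapphire (nothing else left).
House 2 gemstone: only opal fits.
House 4 gemstone: only diamond fits.
Clue 2 places the soccer player in house 4.
The only sport still possible for house 2 is cricket.
That leaves volleyball as the sport for house 3.
So: house 1 = badminton/mangoes/drum/sapphire, house 2 = cricket/limes/piano/opal, house 3 = volleyball/bananas/oboe/pearl, house 4 = soccer/apples/trumpet/diamond, house 5 = baseball/lemons/flute/peridot.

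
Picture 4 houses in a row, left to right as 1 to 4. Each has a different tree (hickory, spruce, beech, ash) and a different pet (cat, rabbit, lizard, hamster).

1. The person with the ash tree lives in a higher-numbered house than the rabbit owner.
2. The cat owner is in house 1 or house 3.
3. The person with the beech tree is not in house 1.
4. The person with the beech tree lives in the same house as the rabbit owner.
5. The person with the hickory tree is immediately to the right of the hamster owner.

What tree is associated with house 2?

beech

So house 1 gets spruce for tree.
House 4's pet must be lizard (nothing else left).
The person with the ash tree is narrowed to house 3 or 4; consider each.
Placing it in house 4 leads to a contradiction, so it's in house 3.
By clue 1, the rabbit owner is in house 2.
From clue 4, the person with the beech tree must be in house 2.
So house 4 gets hickory for tree.
From clue 5, the hamster owner must be in house 3.
That leaves cat as the pet for house 1.
So: house 1 = spruce/cat, house 2 = beech/rabbit, house 3 = ash/hamster, house 4 = hickory/lizard.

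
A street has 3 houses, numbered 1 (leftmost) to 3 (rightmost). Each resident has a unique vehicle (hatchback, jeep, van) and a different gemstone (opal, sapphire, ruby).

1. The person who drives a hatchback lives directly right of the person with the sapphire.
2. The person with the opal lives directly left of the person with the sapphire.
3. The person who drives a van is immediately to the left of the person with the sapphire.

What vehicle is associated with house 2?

jeep

Clue 2 places the person with the opal in house 1.
The person with the sapphire is in house 2 (clue 2).
Clue 3: the person who drives a van is in house 1.
House 3 gemstone: only ruby fits.
The person who drives a hatchback is in house 3 (clue 1).
That leaves jeep as the vehicle for house 2.
So: house 1 = van/opal, house 2 = jeep/sapphire, house 3 = hatchback/ruby.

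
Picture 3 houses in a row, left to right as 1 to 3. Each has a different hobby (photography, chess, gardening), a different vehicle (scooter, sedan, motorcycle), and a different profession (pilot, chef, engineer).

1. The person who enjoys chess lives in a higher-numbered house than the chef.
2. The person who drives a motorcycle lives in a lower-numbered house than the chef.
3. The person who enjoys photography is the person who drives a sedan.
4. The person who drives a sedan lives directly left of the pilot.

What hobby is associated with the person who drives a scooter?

chess

From clue 2, the person who drives a motorcycle must be in house 1.
Clue 2 places the chef in house 2.
House 3's vehicle must be scooter (nothing else left).
That leaves engineer as the profession for house 1.
House 3 profession: only pilot fits.
From clue 1, the person who enjoys chess must be in house 3.
The person who enjoys photography is in house 2 (clue 3).
So house 1 gets gardening for hobby.
House 2's vehicle must be sedan (nothing else left).
So: house 1 = gardening/motorcycle/engineer, house 2 = photography/sedan/chef, house 3 = chess/scooter/pilot.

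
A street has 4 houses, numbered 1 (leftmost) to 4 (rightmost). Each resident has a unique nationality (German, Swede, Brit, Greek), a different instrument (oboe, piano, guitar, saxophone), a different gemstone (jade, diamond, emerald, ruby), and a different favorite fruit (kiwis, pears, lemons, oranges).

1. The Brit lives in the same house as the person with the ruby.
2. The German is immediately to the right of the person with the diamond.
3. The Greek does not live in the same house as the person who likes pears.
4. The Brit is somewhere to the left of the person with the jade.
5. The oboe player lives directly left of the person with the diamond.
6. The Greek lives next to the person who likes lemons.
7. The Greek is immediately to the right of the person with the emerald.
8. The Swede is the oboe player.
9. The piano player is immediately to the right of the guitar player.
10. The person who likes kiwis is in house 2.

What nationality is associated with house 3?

By clue 10, the person who likes kiwis is in house 2.
So house 4 gets jade for gemstone.
The German is narrowed to house 3 or 4; consider each.
Placing it in house 3 leads to a contradiction, so it's in house 4.
By clue 2, the person with the diamond is in house 3.
The oboe player is in house 2 (clue 5).
Clue 8 places the Swede in house 2.
House 1's nationality must be Brit (nothing else left).
House 3 nationality: only Greek fits.
Clue 1: the person with the ruby is in house 1.
From clue 6, the person who likes lemons must be in house 4.
Clue 7: the person with the emerald is in house 2.
Clue 9 places the piano player in house 4.
Clue 9: the guitar player is in house 3.
So house 1 gets saxophone for instrument.
That leaves oranges as the favorite fruit for house 3.
The only favorite fruit still possible for house 1 is pears.
So: house 1 = Brit/saxophone/ruby/pears, house 2 = Swede/oboe/emerald/kiwis, house 3 = Greek/guitar/diamond/oranges, house 4 = German/piano/jade/lemons.

Greek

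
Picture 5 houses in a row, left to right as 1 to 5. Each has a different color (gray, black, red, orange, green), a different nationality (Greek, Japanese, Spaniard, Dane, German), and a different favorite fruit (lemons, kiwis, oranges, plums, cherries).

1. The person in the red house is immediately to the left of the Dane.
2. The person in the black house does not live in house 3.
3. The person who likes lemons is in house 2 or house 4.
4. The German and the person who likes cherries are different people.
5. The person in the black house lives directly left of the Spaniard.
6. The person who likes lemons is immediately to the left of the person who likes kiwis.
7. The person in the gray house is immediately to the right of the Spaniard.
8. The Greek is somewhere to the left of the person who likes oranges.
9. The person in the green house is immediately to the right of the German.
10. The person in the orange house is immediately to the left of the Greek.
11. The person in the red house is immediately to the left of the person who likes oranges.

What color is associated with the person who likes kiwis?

The only color still possible for house 5 is green.
Clue 9: the German is in house 4.
So house 1 gets Japanese for nationality.
The only nationality still possible for house 5 is Dane.
Clue 1: the person in the red house is in house 4.
Clue 11 places the person who likes oranges in house 5.
The only color still possible for house 3 is gray.
By clue 6, the person who likes lemons is in house 2.
Clue 7: the Spaniard is in house 2.
House 3's nationality must be Greek (nothing else left).
House 1 favorite fruit: only cherries fits.
The only favorite fruit still possible for house 3 is kiwis.
So house 4 gets plums for favorite fruit.
The person in the black house is in house 1 (clue 5).
Clue 10 places the person in the orange house in house 2.
So: house 1 = black/Japanese/cherries, house 2 = orange/Spaniard/lemons, house 3 = gray/Greek/kiwis, house 4 = red/German/plums, house 5 = green/Dane/oranges.

gray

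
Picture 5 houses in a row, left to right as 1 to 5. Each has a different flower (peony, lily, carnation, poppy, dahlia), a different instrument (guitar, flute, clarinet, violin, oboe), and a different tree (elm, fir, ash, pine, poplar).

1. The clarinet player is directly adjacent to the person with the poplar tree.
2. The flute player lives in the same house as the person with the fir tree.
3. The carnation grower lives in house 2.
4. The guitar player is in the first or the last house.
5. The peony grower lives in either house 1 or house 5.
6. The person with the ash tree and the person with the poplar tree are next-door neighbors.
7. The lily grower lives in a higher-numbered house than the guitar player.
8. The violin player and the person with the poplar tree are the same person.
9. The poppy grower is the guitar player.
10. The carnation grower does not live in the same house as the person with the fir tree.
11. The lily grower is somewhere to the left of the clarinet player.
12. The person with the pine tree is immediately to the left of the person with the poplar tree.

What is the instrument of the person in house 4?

Clue 3: the carnation grower is in house 2.
Clue 7 places the guitar player in house 1.
Clue 9 places the poppy grower in house 1.
So house 5 gets peony for flower.
So house 2 gets oboe for instrument.
That leaves elm as the tree for house 1.
The dahlia grower is narrowed to house 3 or 4; consider each.
Placing it in house 3 leads to a contradiction, so it's in house 4.
That leaves lily as the flower for house 3.
The clarinet player is narrowed to house 4 or 5; consider each.
Placing it in house 5 leads to a contradiction, so it's in house 4.
The flute player is narrowed to house 3 or 5; consider each.
Placing it in house 3 leads to a contradiction, so it's in house 5.
Clue 2 places the person with the fir tree in house 5.
House 3's instrument must be violin (nothing else left).
That leaves poplar as the tree for house 3.
By clue 12, the person with the pine tree is in house 2.
That leaves ash as the tree for house 4.
So: house 1 = poppy/guitar/elm, house 2 = carnation/oboe/pine, house 3 = lily/violin/poplar, house 4 = dahlia/clarinet/ash, house 5 = peony/flute/fir.

clarinet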